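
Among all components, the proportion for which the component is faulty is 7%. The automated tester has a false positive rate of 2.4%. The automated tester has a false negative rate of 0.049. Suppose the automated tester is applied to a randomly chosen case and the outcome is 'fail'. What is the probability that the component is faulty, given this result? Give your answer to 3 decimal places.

Let H be the event that the component is faulty. P(H) = 0.07, so P(¬H) = 0.93. With E the 'fail' result, P(E|H) = 0.951 and P(E|¬H) = 0.024.
P(E) = 0.951·0.07 + 0.024·0.93 = 0.066570 + 0.022320 = 0.088890.
By Bayes' theorem, P(H|E) = 0.066570 / 0.088890 = 0.749.

P(H | E) ≈ 0.749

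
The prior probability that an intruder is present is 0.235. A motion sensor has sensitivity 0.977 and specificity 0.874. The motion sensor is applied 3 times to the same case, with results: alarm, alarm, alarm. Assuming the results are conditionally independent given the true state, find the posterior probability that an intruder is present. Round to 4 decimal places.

Posterior P(H) ≈ 0.9931

Let H be the event that an intruder is present; start with P(H) = 0.235. P('alarm'|H) = 0.977, P('alarm'|¬H) = 0.126.
Update on result 1 ('alarm'): P(H) ← 0.977·0.2350 / (0.977·0.2350 + 0.126·0.7650) = 0.22959/0.32598 = 0.7043.
Update on result 2 ('alarm'): P(H) ← 0.977·0.7043 / (0.977·0.7043 + 0.126·0.2957) = 0.68811/0.72537 = 0.9486.
Update on result 3 ('alarm'): P(H) ← 0.977·0.9486 / (0.977·0.9486 + 0.126·0.0514) = 0.92682/0.93329 = 0.9931.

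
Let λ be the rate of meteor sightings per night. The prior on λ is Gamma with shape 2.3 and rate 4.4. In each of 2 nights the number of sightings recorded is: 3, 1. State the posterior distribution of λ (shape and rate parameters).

Posterior: Gamma(shape=6.3, rate=6.4)

The Poisson likelihood adds the total count to the shape and the number of exposure periods to the rate. Here ∑xᵢ = 4 and n = 2, so shape 2.3→6.3 and rate 4.4→6.4.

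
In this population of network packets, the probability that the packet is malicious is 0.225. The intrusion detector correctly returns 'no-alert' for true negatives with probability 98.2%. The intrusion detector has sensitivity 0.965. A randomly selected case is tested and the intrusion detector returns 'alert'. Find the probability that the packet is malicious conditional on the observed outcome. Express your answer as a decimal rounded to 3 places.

Let H be the event that the packet is malicious. P(H) = 0.225, so P(¬H) = 0.775. With E the 'alert' result, P(E|H) = 0.965 and P(E|¬H) = 0.018.
P(E) = 0.965·0.225 + 0.018·0.775 = 0.21712 + 0.013950 = 0.23107.
By Bayes' theorem, P(H|E) = 0.21712 / 0.23107 = 0.940.

P(H | E) ≈ 0.940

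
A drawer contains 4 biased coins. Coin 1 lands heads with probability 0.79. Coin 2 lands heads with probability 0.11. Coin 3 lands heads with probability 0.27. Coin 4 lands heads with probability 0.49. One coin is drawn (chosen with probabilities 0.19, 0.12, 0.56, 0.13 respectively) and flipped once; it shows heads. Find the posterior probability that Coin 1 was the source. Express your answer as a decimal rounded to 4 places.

P(heads|C1) = 0.79; P(heads|C2) = 0.11; P(heads|C3) = 0.27; P(heads|C4) = 0.49.
Prior × likelihood for each source: 0.19·0.79=0.1501, 0.12·0.11=0.01320, 0.56·0.27=0.1512, 0.13·0.49=0.06370. Summing gives P(heads) = 0.37820.
P(Coin 1 | heads) = 0.1501 / 0.37820 = 0.3969.

Posterior probability ≈ 0.3969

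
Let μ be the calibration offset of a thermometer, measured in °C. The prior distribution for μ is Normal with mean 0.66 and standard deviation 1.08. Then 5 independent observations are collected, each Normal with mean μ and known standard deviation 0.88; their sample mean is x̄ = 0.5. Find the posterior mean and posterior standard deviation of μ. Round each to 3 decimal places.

Posterior mean ≈ 0.519; posterior SD ≈ 0.370

Prior precision 1/τ₀² = 1/1.08² = 0.857339; data precision n/σ² = 5/0.88² = 6.45661.
Posterior precision = 0.857339 + 6.45661 = 7.31395, giving posterior SD = 1/√7.31395 = 0.370.
Posterior mean = (0.857339·0.66 + 6.45661·0.5) / 7.31395 = 0.519.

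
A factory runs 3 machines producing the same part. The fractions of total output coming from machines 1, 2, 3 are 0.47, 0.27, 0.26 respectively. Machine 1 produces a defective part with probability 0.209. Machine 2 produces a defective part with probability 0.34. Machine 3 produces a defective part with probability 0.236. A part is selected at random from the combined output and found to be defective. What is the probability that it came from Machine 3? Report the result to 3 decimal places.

P(defective|M1) = 0.209; P(defective|M2) = 0.34; P(defective|M3) = 0.236.
Prior × likelihood for each source: 0.47·0.209=0.09823, 0.27·0.34=0.09180, 0.26·0.236=0.06136. Summing gives P(defective) = 0.25139.
P(Machine 3 | defective) = 0.06136 / 0.25139 = 0.244.

Posterior probability ≈ 0.244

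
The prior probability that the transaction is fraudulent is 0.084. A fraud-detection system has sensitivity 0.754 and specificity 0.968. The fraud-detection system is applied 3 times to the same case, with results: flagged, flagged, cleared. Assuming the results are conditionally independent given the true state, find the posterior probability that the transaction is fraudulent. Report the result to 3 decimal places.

Posterior P(H) ≈ 0.928

Let H be the event that the transaction is fraudulent; start with P(H) = 0.084. P('flagged'|H) = 0.754, P('flagged'|¬H) = 0.032.
Update on result 1 ('flagged'): P(H) ← 0.754·0.0840 / (0.754·0.0840 + 0.032·0.9160) = 0.063336/0.092648 = 0.6836.
Update on result 2 ('flagged'): P(H) ← 0.754·0.6836 / (0.754·0.6836 + 0.032·0.3164) = 0.51545/0.52557 = 0.9807.
Update on result 3 ('cleared'): P(H) ← 0.246·0.9807 / (0.246·0.9807 + 0.968·0.0193) = 0.24126/0.25991 = 0.9283.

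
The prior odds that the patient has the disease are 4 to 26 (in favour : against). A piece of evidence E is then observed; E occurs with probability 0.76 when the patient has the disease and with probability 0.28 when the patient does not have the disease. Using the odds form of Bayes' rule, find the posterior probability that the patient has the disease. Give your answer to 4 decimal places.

Prior odds = 4/26 = 0.15385. In log-odds, ln(0.15385) = -1.8718.
Add log likelihood ratio: ln(2.7143) = 0.99853.
Posterior log-odds = -0.87327, so posterior odds = exp(-0.87327) = 0.41758. Converting, P(H|E) = 0.41758/1.4176 = 0.2946.

Posterior probability ≈ 0.2946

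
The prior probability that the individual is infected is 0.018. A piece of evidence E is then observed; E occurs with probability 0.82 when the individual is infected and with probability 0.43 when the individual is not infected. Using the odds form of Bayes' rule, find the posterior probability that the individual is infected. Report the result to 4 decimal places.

Prior odds = 0.018/(1−0.018) = 0.018330.
Likelihood ratio for E = 0.82/0.43 = 1.9070.
Posterior odds = prior odds × LR = 0.034955.
Posterior probability = odds/(1+odds) = 0.034955/1.0350 = 0.0338.

Posterior probability ≈ 0.0338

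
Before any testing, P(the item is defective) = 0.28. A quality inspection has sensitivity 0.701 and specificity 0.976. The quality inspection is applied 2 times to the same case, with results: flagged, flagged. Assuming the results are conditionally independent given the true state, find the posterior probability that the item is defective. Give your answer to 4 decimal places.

Let H be the event that the item is defective; start with P(H) = 0.28. P('flagged'|H) = 0.701, P('flagged'|¬H) = 0.024.
Update on result 1 ('flagged'): P(H) ← 0.701·0.2800 / (0.701·0.2800 + 0.024·0.7200) = 0.19628/0.21356 = 0.9191.
Update on result 2 ('flagged'): P(H) ← 0.701·0.9191 / (0.701·0.9191 + 0.024·0.0809) = 0.64428/0.64622 = 0.9970.

Posterior P(H) ≈ 0.9970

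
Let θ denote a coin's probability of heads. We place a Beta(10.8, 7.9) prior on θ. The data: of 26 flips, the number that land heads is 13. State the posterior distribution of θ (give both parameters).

Posterior: Beta(23.8, 20.9)

The binomial likelihood is conjugate to the Beta prior: with 13 successes and 13 failures, the posterior is Beta(10.8+13, 7.9+13) = Beta(23.8, 20.9).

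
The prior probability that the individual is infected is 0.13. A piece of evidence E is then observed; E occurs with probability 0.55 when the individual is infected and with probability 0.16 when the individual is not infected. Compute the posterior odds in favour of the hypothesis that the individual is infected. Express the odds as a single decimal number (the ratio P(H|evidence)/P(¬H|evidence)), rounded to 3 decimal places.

Posterior odds ≈ 0.514

Prior odds = 0.13/(1−0.13) = 0.14943.
Likelihood ratio for E = 0.55/0.16 = 3.4375.
Posterior odds = prior odds × LR = 0.51365.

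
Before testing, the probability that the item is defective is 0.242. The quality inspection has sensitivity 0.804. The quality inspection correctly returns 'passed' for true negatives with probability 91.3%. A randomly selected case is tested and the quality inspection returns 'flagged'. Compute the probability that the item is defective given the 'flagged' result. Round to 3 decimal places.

P(H | E) ≈ 0.747

Let H be the event that the item is defective. P(H) = 0.242, so P(¬H) = 0.758. With E the 'flagged' result, P(E|H) = 0.804 and P(E|¬H) = 0.087.
P(E) = 0.804·0.242 + 0.087·0.758 = 0.19457 + 0.065946 = 0.26051.
By Bayes' theorem, P(H|E) = 0.19457 / 0.26051 = 0.747.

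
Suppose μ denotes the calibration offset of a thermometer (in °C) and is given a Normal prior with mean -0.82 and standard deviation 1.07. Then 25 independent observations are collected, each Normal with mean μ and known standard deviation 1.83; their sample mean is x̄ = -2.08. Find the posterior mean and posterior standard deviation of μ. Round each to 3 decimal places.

With known σ, the Normal prior is conjugate. Weight on the data is w = (n/σ²)/(n/σ² + 1/τ₀²) = 7.46514/(7.46514+0.873439) = 0.89525.
Posterior mean = w·x̄ + (1−w)·μ₀ = 0.89525·-2.08 + 0.10475·-0.82 = -1.948. Posterior variance = 1/(7.46514+0.873439) = 0.119925, so SD = 0.346.

Posterior mean ≈ -1.948; posterior SD ≈ 0.346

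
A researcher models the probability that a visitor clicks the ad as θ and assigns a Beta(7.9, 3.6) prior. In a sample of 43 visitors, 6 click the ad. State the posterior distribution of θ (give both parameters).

Posterior: Beta(13.9, 40.6)

Observing 6 successes and 37 failures updates Beta(7.9, 3.6) by adding the success and failure counts to the two shape parameters: α = 7.9+6 = 13.9, β = 3.6+37 = 40.6.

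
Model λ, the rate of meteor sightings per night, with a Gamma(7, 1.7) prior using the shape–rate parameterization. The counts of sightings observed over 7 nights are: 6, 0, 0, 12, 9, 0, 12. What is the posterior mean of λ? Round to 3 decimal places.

Posterior mean ≈ 5.287

Total count ∑xᵢ = 39 over n = 7 nights.
Gamma is conjugate to the Poisson likelihood: posterior is Gamma(shape = 7+39 = 46, rate = 1.7+7 = 8.7).
Posterior mean = shape/rate = 46/8.7 = 5.287.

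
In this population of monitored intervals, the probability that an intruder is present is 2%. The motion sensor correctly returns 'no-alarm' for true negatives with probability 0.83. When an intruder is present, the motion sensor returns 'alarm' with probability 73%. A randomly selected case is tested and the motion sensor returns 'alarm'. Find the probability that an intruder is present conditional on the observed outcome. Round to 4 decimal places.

Let H be the event that an intruder is present. P(H) = 0.02, so P(¬H) = 0.98. With E the 'alarm' result, P(E|H) = 0.73 and P(E|¬H) = 0.17.
P(E) = 0.73·0.02 + 0.17·0.98 = 0.014600 + 0.16660 = 0.18120.
By Bayes' theorem, P(H|E) = 0.014600 / 0.18120 = 0.0806.

P(H | E) ≈ 0.0806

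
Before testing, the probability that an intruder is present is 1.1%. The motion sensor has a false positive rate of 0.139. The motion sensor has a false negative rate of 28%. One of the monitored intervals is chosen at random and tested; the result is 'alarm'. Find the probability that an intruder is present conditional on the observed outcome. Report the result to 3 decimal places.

Write H for 'an intruder is present'. Prior odds H:¬H = 0.011/0.989 = 0.011122. For the 'alarm' outcome, the likelihood ratio is 0.72/0.139 = 5.1799.
Posterior odds = 0.011122 × 5.1799 = 0.057612, so P(H|E) = 0.057612/(1+0.057612) = 0.054.

P(H | E) ≈ 0.054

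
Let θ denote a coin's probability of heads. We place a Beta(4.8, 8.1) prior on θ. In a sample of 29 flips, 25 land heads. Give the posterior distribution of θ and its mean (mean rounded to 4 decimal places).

Posterior: Beta(29.8, 12.1); mean ≈ 0.7112

The binomial likelihood is conjugate to the Beta prior: with 25 successes and 4 failures, the posterior is Beta(4.8+25, 8.1+4) = Beta(29.8, 12.1).
Posterior mean = α/(α+β) = 29.8/41.9 = 0.7112.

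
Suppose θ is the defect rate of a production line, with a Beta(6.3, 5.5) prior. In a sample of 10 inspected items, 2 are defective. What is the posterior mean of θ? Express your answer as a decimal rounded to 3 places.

Posterior mean ≈ 0.381

The binomial likelihood is conjugate to the Beta prior: with 2 successes and 8 failures, the posterior is Beta(6.3+2, 5.5+8) = Beta(8.3, 13.5).
E[θ | data] = 8.3/(8.3+13.5) = 0.381.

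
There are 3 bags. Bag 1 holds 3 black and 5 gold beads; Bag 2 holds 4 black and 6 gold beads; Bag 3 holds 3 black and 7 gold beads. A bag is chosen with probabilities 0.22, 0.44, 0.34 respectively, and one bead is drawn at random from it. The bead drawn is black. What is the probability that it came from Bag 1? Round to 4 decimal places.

Tabulate prior·likelihood by source: [1] prior 0.22, lik 0.375, product 0.08250; [2] prior 0.44, lik 0.4, product 0.1760; [3] prior 0.34, lik 0.3, product 0.1020.
Normalizing constant = 0.36050; the posterior for Bag 1 is its product over the sum, 0.08250/0.36050 = 0.2288.

Posterior probability ≈ 0.2288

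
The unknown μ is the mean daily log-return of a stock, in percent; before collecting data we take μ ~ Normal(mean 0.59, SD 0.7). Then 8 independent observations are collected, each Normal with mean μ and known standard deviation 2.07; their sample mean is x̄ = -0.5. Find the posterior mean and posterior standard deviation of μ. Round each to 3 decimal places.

Prior precision 1/τ₀² = 1/0.7² = 2.04082; data precision n/σ² = 8/2.07² = 1.86702.
Posterior precision = 2.04082 + 1.86702 = 3.90784, giving posterior SD = 1/√3.90784 = 0.506.
Posterior mean = (2.04082·0.59 + 1.86702·-0.5) / 3.90784 = 0.069.

Posterior mean ≈ 0.069; posterior SD ≈ 0.506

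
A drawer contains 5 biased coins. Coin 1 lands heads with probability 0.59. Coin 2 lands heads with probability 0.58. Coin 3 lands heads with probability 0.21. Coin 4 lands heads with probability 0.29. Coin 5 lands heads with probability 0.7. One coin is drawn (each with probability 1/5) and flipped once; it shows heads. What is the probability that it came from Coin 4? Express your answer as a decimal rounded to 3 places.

Posterior probability ≈ 0.122

Tabulate prior·likelihood by source: [1] prior 0.2, lik 0.59, product 0.1180; [2] prior 0.2, lik 0.58, product 0.1160; [3] prior 0.2, lik 0.21, product 0.04200; [4] prior 0.2, lik 0.29, product 0.05800; [5] prior 0.2, lik 0.7, product 0.1400.
Normalizing constant = 0.47400; the posterior for Coin 4 is its product over the sum, 0.05800/0.47400 = 0.122.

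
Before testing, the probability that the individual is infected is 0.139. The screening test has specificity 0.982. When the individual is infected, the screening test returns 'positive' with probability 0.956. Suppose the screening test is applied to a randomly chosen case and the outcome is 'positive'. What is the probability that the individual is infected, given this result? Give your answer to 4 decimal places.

P(H | E) ≈ 0.8956

Write H for 'the individual is infected'. Prior odds H:¬H = 0.139/0.861 = 0.16144. For the 'positive' outcome, the likelihood ratio is 0.956/0.018 = 53.111.
Posterior odds = 0.16144 × 53.111 = 8.5743, so P(H|E) = 8.5743/(1+8.5743) = 0.8956.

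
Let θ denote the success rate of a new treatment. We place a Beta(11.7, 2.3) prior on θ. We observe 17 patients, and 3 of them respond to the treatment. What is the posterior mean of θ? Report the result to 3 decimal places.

Posterior mean ≈ 0.474

Observing 3 successes and 14 failures updates Beta(11.7, 2.3) by adding the success and failure counts to the two shape parameters: α = 11.7+3 = 14.7, β = 2.3+14 = 16.3.
E[θ | data] = 14.7/(14.7+16.3) = 0.474.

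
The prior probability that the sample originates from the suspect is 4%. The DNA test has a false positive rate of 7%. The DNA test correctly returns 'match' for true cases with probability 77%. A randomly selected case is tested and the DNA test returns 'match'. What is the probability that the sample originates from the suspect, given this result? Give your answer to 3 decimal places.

Write H for 'the sample originates from the suspect'. Prior odds H:¬H = 0.04/0.96 = 0.041667. For the 'match' outcome, the likelihood ratio is 0.77/0.07 = 11.000.
Posterior odds = 0.041667 × 11.000 = 0.45833, so P(H|E) = 0.45833/(1+0.45833) = 0.314.

P(H | E) ≈ 0.314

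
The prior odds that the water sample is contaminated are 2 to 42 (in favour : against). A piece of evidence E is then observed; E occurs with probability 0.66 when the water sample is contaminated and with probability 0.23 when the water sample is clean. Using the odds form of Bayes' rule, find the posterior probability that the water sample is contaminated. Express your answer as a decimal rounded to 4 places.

Prior odds = 2/42 = 0.047619. In log-odds, ln(0.047619) = -3.0445.
Add log likelihood ratio: ln(2.8696) = 1.0542.
Posterior log-odds = -1.9904, so posterior odds = exp(-1.9904) = 0.13665. Converting, P(H|E) = 0.13665/1.1366 = 0.1202.

Posterior probability ≈ 0.1202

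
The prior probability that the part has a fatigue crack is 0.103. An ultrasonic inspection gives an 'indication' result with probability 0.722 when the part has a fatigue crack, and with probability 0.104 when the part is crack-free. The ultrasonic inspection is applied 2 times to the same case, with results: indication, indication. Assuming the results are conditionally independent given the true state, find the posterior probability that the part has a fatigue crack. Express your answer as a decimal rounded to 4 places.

Posterior P(H) ≈ 0.8470

With H the event that the part has a fatigue crack, the joint likelihood of the observed sequence is P(data|H) = 0.722·0.722 = 0.52128 and P(data|¬H) = 0.104·0.104 = 0.010816.
Bayes: P(H|data) = 0.103·0.52128 / (0.103·0.52128 + 0.897·0.010816) = 0.053692/0.063394 = 0.8470.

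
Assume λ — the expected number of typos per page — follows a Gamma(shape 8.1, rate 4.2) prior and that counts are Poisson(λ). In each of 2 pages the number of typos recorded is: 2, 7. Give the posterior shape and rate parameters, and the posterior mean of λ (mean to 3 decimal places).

Posterior: Gamma(shape=17.1, rate=6.2); mean ≈ 2.758

Total count ∑xᵢ = 9 over n = 2 pages.
Gamma is conjugate to the Poisson likelihood: posterior is Gamma(shape = 8.1+9 = 17.1, rate = 4.2+2 = 6.2).
Posterior mean = shape/rate = 17.1/6.2 = 2.758.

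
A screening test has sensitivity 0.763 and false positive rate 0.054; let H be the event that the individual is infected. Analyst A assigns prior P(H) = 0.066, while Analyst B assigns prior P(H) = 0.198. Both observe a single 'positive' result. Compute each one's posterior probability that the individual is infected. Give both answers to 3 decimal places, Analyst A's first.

P('+'|H) = 0.763, P('+'|¬H) = 0.054.
Analyst A: numerator 0.763·0.066 = 0.050358; evidence = 0.050358+0.054·0.934 = 0.10079; posterior = 0.500.
Analyst B: numerator 0.763·0.198 = 0.15107; evidence = 0.15107+0.054·0.802 = 0.19438; posterior = 0.777.

Analyst A: 0.500; Analyst B: 0.777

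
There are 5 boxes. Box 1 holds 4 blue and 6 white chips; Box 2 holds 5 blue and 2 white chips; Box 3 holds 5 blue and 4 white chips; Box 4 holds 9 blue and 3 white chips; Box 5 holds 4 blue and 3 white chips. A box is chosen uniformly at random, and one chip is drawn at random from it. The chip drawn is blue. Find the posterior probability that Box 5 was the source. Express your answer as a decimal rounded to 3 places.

Tabulate prior·likelihood by source: [1] prior 0.2, lik 0.4, product 0.08000; [2] prior 0.2, lik 0.7143, product 0.1429; [3] prior 0.2, lik 0.5556, product 0.1111; [4] prior 0.2, lik 0.75, product 0.1500; [5] prior 0.2, lik 0.5714, product 0.1143.
Normalizing constant = 0.59825; the posterior for Box 5 is its product over the sum, 0.1143/0.59825 = 0.191.

Posterior probability ≈ 0.191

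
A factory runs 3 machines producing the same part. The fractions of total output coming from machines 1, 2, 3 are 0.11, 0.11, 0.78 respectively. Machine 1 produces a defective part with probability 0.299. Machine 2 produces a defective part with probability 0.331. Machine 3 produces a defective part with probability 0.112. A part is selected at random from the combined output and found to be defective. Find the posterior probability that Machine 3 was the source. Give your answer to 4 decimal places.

Posterior probability ≈ 0.5576

Tabulate prior·likelihood by source: [1] prior 0.11, lik 0.299, product 0.03289; [2] prior 0.11, lik 0.331, product 0.03641; [3] prior 0.78, lik 0.112, product 0.08736.
Normalizing constant = 0.15666; the posterior for Machine 3 is its product over the sum, 0.08736/0.15666 = 0.5576.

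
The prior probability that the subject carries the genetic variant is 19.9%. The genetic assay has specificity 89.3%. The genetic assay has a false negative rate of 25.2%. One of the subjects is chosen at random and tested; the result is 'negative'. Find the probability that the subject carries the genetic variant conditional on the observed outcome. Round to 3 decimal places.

P(H | E) ≈ 0.066

Write H for 'the subject carries the genetic variant'. Prior odds H:¬H = 0.199/0.801 = 0.24844. For the 'negative' outcome, the likelihood ratio is 0.252/0.893 = 0.28219.
Posterior odds = 0.24844 × 0.28219 = 0.070108, so P(H|E) = 0.070108/(1+0.070108) = 0.066.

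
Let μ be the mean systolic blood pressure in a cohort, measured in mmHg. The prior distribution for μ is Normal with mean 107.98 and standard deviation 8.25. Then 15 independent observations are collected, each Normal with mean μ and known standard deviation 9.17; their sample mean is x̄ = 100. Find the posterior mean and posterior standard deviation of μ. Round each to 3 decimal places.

Prior precision 1/τ₀² = 1/8.25² = 0.0146924; data precision n/σ² = 15/9.17² = 0.178383.
Posterior precision = 0.0146924 + 0.178383 = 0.193075, giving posterior SD = 1/√0.193075 = 2.276.
Posterior mean = (0.0146924·107.98 + 0.178383·100) / 0.193075 = 100.607.

Posterior mean ≈ 100.607; posterior SD ≈ 2.276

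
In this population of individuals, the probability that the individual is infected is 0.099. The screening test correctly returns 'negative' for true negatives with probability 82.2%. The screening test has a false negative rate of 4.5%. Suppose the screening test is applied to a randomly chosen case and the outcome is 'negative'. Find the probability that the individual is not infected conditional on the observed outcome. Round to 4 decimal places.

Let H be the event that the individual is infected. P(H) = 0.099, so P(¬H) = 0.901. With E the 'negative' result, P(E|H) = 0.045 and P(E|¬H) = 0.822.
P(E) = 0.045·0.099 + 0.822·0.901 = 0.0044550 + 0.74062 = 0.74508.
By Bayes' theorem, P(H|E) = 0.0044550 / 0.74508 = 0.0060. Hence P(¬H|E) = 1 − 0.0060 = 0.9940.

P(¬H | E) ≈ 0.9940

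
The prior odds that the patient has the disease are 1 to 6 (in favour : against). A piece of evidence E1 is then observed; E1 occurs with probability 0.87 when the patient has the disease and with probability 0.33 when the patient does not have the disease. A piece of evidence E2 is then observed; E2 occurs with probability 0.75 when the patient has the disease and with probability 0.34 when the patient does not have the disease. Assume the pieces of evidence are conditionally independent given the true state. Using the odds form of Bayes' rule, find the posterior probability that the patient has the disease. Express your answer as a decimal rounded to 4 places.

Prior odds = 1/6 = 0.16667. In log-odds, ln(0.16667) = -1.7918.
Add log likelihood ratios: ln(2.6364) + ln(2.2059) = 1.7605.
Posterior log-odds = -0.031231, so posterior odds = exp(-0.031231) = 0.96925. Converting, P(H|E) = 0.96925/1.9693 = 0.4922.

Posterior probability ≈ 0.4922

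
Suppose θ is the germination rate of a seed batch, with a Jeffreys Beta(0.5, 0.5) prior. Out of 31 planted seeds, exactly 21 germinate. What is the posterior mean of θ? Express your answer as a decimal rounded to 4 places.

The binomial likelihood is conjugate to the Beta prior: with 21 successes and 10 failures, the posterior is Beta(0.5+21, 0.5+10) = Beta(21.5, 10.5).
Posterior mean = α/(α+β) = 21.5/32 = 0.6719.

Posterior mean ≈ 0.6719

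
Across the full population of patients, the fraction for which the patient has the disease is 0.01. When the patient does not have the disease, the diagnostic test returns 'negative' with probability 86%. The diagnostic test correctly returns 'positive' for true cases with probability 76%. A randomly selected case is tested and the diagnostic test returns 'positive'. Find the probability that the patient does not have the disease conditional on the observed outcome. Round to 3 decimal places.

P(¬H | E) ≈ 0.948

Let H be the event that the patient has the disease. P(H) = 0.01, so P(¬H) = 0.99. With E the 'positive' result, P(E|H) = 0.76 and P(E|¬H) = 0.14.
P(E) = 0.76·0.01 + 0.14·0.99 = 0.0076000 + 0.13860 = 0.14620.
By Bayes' theorem, P(H|E) = 0.0076000 / 0.14620 = 0.052. Hence P(¬H|E) = 1 − 0.052 = 0.948.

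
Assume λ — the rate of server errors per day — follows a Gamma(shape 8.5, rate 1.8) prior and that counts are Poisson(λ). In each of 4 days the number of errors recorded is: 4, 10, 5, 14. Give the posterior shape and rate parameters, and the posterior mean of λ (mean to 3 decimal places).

Posterior: Gamma(shape=41.5, rate=5.8); mean ≈ 7.155

The Poisson likelihood adds the total count to the shape and the number of exposure periods to the rate. Here ∑xᵢ = 33 and n = 4, so shape 8.5→41.5 and rate 1.8→5.8.
E[λ | data] = 41.5/5.8 = 7.155.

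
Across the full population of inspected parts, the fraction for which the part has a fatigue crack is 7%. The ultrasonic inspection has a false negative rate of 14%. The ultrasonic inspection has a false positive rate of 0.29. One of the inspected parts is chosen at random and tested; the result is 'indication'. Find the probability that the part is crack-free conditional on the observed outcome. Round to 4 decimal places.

P(¬H | E) ≈ 0.8175

Write H for 'the part has a fatigue crack'. Prior odds H:¬H = 0.07/0.93 = 0.075269. For the 'indication' outcome, the likelihood ratio is 0.86/0.29 = 2.9655.
Posterior odds = 0.075269 × 2.9655 = 0.22321, so P(H|E) = 0.22321/(1+0.22321) = 0.1825. Then P(¬H|E) = 1 − 0.1825 = 0.8175.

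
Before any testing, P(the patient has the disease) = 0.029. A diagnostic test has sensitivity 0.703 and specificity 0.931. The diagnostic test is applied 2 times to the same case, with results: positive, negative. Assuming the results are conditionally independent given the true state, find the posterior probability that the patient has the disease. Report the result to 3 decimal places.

Let H be the event that the patient has the disease; start with P(H) = 0.029. P('positive'|H) = 0.703, P('positive'|¬H) = 0.069.
Update on result 1 ('positive'): P(H) ← 0.703·0.0290 / (0.703·0.0290 + 0.069·0.9710) = 0.020387/0.087386 = 0.2333.
Update on result 2 ('negative'): P(H) ← 0.297·0.2333 / (0.297·0.2333 + 0.931·0.7667) = 0.069290/0.78309 = 0.0885.

Posterior P(H) ≈ 0.088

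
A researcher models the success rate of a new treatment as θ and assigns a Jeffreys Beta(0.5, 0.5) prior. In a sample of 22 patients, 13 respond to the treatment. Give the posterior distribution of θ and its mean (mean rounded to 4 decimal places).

The binomial likelihood is conjugate to the Beta prior: with 13 successes and 9 failures, the posterior is Beta(0.5+13, 0.5+9) = Beta(13.5, 9.5).
E[θ | data] = 13.5/(13.5+9.5) = 0.5870.

Posterior: Beta(13.5, 9.5); mean ≈ 0.5870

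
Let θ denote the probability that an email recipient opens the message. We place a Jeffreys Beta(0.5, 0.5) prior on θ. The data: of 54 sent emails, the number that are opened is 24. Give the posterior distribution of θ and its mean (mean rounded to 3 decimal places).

The binomial likelihood is conjugate to the Beta prior: with 24 successes and 30 failures, the posterior is Beta(0.5+24, 0.5+30) = Beta(24.5, 30.5).
Posterior mean = α/(α+β) = 24.5/55 = 0.445.

Posterior: Beta(24.5, 30.5); mean ≈ 0.445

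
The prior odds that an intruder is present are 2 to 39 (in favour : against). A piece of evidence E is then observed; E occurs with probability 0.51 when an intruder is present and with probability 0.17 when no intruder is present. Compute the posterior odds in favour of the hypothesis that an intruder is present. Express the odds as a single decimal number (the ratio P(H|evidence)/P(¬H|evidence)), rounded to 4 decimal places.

Posterior odds ≈ 0.1538

Prior odds = 2/39 = 0.051282. In log-odds, ln(0.051282) = -2.9704.
Add log likelihood ratio: ln(3.0000) = 1.0986.
Posterior log-odds = -1.8718, so posterior odds = exp(-1.8718) = 0.15385.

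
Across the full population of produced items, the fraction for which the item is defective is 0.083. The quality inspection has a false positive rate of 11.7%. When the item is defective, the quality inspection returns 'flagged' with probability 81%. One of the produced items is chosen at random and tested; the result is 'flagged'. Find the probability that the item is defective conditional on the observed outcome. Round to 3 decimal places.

P(H | E) ≈ 0.385

Let H be the event that the item is defective. P(H) = 0.083, so P(¬H) = 0.917. With E the 'flagged' result, P(E|H) = 0.81 and P(E|¬H) = 0.117.
P(E) = 0.81·0.083 + 0.117·0.917 = 0.067230 + 0.10729 = 0.17452.
By Bayes' theorem, P(H|E) = 0.067230 / 0.17452 = 0.385.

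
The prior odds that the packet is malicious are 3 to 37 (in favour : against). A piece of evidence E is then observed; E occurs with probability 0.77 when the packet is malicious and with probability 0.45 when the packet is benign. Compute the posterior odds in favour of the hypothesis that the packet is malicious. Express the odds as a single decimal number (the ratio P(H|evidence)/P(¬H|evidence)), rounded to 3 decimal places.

Prior odds = 3/37 = 0.081081. In log-odds, ln(0.081081) = -2.5123.
Add log likelihood ratio: ln(1.7111) = 0.53714.
Posterior log-odds = -1.9752, so posterior odds = exp(-1.9752) = 0.13874.

Posterior odds ≈ 0.139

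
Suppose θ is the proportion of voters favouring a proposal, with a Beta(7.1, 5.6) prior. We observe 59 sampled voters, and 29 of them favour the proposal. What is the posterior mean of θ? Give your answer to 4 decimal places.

The binomial likelihood is conjugate to the Beta prior: with 29 successes and 30 failures, the posterior is Beta(7.1+29, 5.6+30) = Beta(36.1, 35.6).
E[θ | data] = 36.1/(36.1+35.6) = 0.5035.

Posterior mean ≈ 0.5035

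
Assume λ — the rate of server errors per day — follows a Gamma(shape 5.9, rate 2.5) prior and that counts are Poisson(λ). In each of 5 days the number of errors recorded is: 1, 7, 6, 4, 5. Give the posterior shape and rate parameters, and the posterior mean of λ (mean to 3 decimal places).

Total count ∑xᵢ = 23 over n = 5 days.
Gamma is conjugate to the Poisson likelihood: posterior is Gamma(shape = 5.9+23 = 28.9, rate = 2.5+5 = 7.5).
E[λ | data] = 28.9/7.5 = 3.853.

Posterior: Gamma(shape=28.9, rate=7.5); mean ≈ 3.853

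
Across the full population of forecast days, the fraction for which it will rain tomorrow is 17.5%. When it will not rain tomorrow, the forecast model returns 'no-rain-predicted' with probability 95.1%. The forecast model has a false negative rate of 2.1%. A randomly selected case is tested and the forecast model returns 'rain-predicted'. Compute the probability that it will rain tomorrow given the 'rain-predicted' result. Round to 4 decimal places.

Write H for 'it will rain tomorrow'. Prior odds H:¬H = 0.175/0.825 = 0.21212. For the 'rain-predicted' outcome, the likelihood ratio is 0.979/0.049 = 19.980.
Posterior odds = 0.21212 × 19.980 = 4.2381, so P(H|E) = 4.2381/(1+4.2381) = 0.8091.

P(H | E) ≈ 0.8091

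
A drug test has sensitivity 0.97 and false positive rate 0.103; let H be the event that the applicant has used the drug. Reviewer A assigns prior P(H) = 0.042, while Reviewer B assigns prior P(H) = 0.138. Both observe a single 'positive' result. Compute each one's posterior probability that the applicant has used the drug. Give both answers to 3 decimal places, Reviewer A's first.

The likelihood ratio for a 'positive' result is 0.97/0.103 = 9.4175.
Reviewer A: prior odds 0.042/0.958 = 0.043841; posterior odds 0.41287; posterior probability 0.292.
Reviewer B: prior odds 0.138/0.862 = 0.16009; posterior odds 1.5077; posterior probability 0.601.

Reviewer A: 0.292; Reviewer B: 0.601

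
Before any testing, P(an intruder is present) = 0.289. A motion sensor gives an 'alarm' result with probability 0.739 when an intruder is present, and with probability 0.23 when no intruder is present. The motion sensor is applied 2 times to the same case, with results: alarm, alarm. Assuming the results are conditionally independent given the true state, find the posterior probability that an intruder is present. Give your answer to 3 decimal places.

Posterior P(H) ≈ 0.808

With H the event that an intruder is present, the joint likelihood of the observed sequence is P(data|H) = 0.739·0.739 = 0.54612 and P(data|¬H) = 0.23·0.23 = 0.052900.
Bayes: P(H|data) = 0.289·0.54612 / (0.289·0.54612 + 0.711·0.052900) = 0.15783/0.19544 = 0.8076.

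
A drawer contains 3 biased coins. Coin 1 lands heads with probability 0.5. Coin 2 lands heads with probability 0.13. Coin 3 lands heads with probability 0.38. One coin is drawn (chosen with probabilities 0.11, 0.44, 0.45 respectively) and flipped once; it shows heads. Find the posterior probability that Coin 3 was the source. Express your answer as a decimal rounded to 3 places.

Posterior probability ≈ 0.604

Tabulate prior·likelihood by source: [1] prior 0.11, lik 0.5, product 0.05500; [2] prior 0.44, lik 0.13, product 0.05720; [3] prior 0.45, lik 0.38, product 0.1710.
Normalizing constant = 0.28320; the posterior for Coin 3 is its product over the sum, 0.1710/0.28320 = 0.604.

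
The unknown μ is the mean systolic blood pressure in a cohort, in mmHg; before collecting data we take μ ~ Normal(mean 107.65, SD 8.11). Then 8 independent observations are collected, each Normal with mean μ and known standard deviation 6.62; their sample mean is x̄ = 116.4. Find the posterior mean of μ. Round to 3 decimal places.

With known σ, the Normal prior is conjugate. Weight on the data is w = (n/σ²)/(n/σ² + 1/τ₀²) = 0.182547/(0.182547+0.0152040) = 0.92312.
Posterior mean = w·x̄ + (1−w)·μ₀ = 0.92312·116.4 + 0.076885·107.65 = 115.727.

Posterior mean ≈ 115.727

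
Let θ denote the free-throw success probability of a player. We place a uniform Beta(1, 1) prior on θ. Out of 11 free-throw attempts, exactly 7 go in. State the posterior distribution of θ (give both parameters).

Observing 7 successes and 4 failures updates Beta(1, 1) by adding the success and failure counts to the two shape parameters: α = 1+7 = 8, β = 1+4 = 5.

Posterior: Beta(8, 5)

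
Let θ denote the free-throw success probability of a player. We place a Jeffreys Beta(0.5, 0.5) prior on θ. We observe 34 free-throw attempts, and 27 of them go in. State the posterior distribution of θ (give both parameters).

Posterior: Beta(27.5, 7.5)

The binomial likelihood is conjugate to the Beta prior: with 27 successes and 7 failures, the posterior is Beta(0.5+27, 0.5+7) = Beta(27.5, 7.5).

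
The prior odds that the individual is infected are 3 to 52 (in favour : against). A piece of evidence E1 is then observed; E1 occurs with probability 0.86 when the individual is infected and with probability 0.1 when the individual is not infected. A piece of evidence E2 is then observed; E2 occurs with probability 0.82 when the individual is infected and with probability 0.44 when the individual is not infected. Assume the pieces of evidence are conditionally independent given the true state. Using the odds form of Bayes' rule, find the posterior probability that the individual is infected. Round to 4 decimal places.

Prior odds = 3/52 = 0.057692. In log-odds, ln(0.057692) = -2.8526.
Add log likelihood ratios: ln(8.6000) + ln(1.8636) = 2.7743.
Posterior log-odds = -0.078340, so posterior odds = exp(-0.078340) = 0.92465. Converting, P(H|E) = 0.92465/1.9247 = 0.4804.

Posterior probability ≈ 0.4804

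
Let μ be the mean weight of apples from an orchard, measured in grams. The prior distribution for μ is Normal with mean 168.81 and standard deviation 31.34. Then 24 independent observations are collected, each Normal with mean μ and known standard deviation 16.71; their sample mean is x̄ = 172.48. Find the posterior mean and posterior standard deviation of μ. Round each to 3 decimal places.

Posterior mean ≈ 172.437; posterior SD ≈ 3.391

Prior precision 1/τ₀² = 1/31.34² = 0.00101813; data precision n/σ² = 24/16.71² = 0.0859525.
Posterior precision = 0.00101813 + 0.0859525 = 0.0869706, giving posterior SD = 1/√0.0869706 = 3.391.
Posterior mean = (0.00101813·168.81 + 0.0859525·172.48) / 0.0869706 = 172.437.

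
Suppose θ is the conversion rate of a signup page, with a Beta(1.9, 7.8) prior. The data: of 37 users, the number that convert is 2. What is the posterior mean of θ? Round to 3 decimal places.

Observing 2 successes and 35 failures updates Beta(1.9, 7.8) by adding the success and failure counts to the two shape parameters: α = 1.9+2 = 3.9, β = 7.8+35 = 42.8.
E[θ | data] = 3.9/(3.9+42.8) = 0.084.

Posterior mean ≈ 0.084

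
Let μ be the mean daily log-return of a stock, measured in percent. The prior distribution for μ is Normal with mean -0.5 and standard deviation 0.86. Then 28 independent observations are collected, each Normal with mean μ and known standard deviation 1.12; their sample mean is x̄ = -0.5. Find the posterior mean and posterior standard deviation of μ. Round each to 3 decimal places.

Posterior mean ≈ -0.500; posterior SD ≈ 0.206

Prior precision 1/τ₀² = 1/0.86² = 1.35208; data precision n/σ² = 28/1.12² = 22.3214.
Posterior precision = 1.35208 + 22.3214 = 23.6735, giving posterior SD = 1/√23.6735 = 0.206.
Posterior mean = (1.35208·-0.5 + 22.3214·-0.5) / 23.6735 = -0.500.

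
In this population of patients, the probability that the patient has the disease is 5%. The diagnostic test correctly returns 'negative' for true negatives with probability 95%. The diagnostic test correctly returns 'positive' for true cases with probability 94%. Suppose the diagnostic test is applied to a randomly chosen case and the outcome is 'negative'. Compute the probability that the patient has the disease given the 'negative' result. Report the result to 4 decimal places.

P(H | E) ≈ 0.0033

Let H be the event that the patient has the disease. P(H) = 0.05, so P(¬H) = 0.95. With E the 'negative' result, P(E|H) = 0.06 and P(E|¬H) = 0.95.
P(E) = 0.06·0.05 + 0.95·0.95 = 0.0030000 + 0.90250 = 0.90550.
By Bayes' theorem, P(H|E) = 0.0030000 / 0.90550 = 0.0033.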